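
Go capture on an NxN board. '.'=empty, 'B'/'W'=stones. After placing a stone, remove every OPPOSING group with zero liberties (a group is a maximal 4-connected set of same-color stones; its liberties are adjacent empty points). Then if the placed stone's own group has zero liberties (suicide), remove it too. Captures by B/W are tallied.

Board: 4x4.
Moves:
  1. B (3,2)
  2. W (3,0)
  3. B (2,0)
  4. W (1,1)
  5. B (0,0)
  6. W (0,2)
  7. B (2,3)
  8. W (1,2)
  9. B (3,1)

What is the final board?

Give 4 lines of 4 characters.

Answer: B.W.
.WW.
B..B
.BB.

Derivation:
Move 1: B@(3,2) -> caps B=0 W=0
Move 2: W@(3,0) -> caps B=0 W=0
Move 3: B@(2,0) -> caps B=0 W=0
Move 4: W@(1,1) -> caps B=0 W=0
Move 5: B@(0,0) -> caps B=0 W=0
Move 6: W@(0,2) -> caps B=0 W=0
Move 7: B@(2,3) -> caps B=0 W=0
Move 8: W@(1,2) -> caps B=0 W=0
Move 9: B@(3,1) -> caps B=1 W=0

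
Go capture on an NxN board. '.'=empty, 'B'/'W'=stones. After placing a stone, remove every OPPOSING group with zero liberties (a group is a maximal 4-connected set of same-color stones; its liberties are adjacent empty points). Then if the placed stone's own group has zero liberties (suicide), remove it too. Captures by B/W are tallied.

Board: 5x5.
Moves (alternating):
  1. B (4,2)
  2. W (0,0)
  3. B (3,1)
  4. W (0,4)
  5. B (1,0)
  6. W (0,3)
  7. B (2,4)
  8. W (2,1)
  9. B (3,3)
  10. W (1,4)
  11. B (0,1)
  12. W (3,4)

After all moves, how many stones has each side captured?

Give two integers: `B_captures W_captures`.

Move 1: B@(4,2) -> caps B=0 W=0
Move 2: W@(0,0) -> caps B=0 W=0
Move 3: B@(3,1) -> caps B=0 W=0
Move 4: W@(0,4) -> caps B=0 W=0
Move 5: B@(1,0) -> caps B=0 W=0
Move 6: W@(0,3) -> caps B=0 W=0
Move 7: B@(2,4) -> caps B=0 W=0
Move 8: W@(2,1) -> caps B=0 W=0
Move 9: B@(3,3) -> caps B=0 W=0
Move 10: W@(1,4) -> caps B=0 W=0
Move 11: B@(0,1) -> caps B=1 W=0
Move 12: W@(3,4) -> caps B=1 W=0

Answer: 1 0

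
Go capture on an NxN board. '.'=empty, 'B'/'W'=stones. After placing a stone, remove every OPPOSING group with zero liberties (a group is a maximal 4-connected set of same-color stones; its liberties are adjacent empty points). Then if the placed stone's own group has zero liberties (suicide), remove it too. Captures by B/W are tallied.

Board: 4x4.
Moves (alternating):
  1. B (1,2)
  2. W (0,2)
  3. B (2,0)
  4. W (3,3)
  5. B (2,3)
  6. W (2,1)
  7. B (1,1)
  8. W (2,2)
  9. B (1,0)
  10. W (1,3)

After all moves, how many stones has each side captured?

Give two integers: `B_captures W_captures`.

Move 1: B@(1,2) -> caps B=0 W=0
Move 2: W@(0,2) -> caps B=0 W=0
Move 3: B@(2,0) -> caps B=0 W=0
Move 4: W@(3,3) -> caps B=0 W=0
Move 5: B@(2,3) -> caps B=0 W=0
Move 6: W@(2,1) -> caps B=0 W=0
Move 7: B@(1,1) -> caps B=0 W=0
Move 8: W@(2,2) -> caps B=0 W=0
Move 9: B@(1,0) -> caps B=0 W=0
Move 10: W@(1,3) -> caps B=0 W=1

Answer: 0 1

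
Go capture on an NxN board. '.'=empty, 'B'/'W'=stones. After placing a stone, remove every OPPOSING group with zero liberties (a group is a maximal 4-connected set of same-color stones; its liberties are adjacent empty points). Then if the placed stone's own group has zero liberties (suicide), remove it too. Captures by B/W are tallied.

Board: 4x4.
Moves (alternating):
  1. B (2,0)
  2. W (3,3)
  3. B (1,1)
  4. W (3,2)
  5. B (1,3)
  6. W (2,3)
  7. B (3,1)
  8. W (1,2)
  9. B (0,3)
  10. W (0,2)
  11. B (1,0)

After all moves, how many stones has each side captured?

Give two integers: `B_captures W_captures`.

Answer: 0 2

Derivation:
Move 1: B@(2,0) -> caps B=0 W=0
Move 2: W@(3,3) -> caps B=0 W=0
Move 3: B@(1,1) -> caps B=0 W=0
Move 4: W@(3,2) -> caps B=0 W=0
Move 5: B@(1,3) -> caps B=0 W=0
Move 6: W@(2,3) -> caps B=0 W=0
Move 7: B@(3,1) -> caps B=0 W=0
Move 8: W@(1,2) -> caps B=0 W=0
Move 9: B@(0,3) -> caps B=0 W=0
Move 10: W@(0,2) -> caps B=0 W=2
Move 11: B@(1,0) -> caps B=0 W=2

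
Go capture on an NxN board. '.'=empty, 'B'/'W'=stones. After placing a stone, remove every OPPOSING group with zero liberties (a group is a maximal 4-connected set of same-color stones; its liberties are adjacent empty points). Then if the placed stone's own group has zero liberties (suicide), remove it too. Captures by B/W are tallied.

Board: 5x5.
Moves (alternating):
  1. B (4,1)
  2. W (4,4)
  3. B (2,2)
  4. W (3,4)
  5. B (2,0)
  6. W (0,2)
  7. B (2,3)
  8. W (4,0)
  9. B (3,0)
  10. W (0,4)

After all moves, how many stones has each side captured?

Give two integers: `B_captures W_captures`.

Answer: 1 0

Derivation:
Move 1: B@(4,1) -> caps B=0 W=0
Move 2: W@(4,4) -> caps B=0 W=0
Move 3: B@(2,2) -> caps B=0 W=0
Move 4: W@(3,4) -> caps B=0 W=0
Move 5: B@(2,0) -> caps B=0 W=0
Move 6: W@(0,2) -> caps B=0 W=0
Move 7: B@(2,3) -> caps B=0 W=0
Move 8: W@(4,0) -> caps B=0 W=0
Move 9: B@(3,0) -> caps B=1 W=0
Move 10: W@(0,4) -> caps B=1 W=0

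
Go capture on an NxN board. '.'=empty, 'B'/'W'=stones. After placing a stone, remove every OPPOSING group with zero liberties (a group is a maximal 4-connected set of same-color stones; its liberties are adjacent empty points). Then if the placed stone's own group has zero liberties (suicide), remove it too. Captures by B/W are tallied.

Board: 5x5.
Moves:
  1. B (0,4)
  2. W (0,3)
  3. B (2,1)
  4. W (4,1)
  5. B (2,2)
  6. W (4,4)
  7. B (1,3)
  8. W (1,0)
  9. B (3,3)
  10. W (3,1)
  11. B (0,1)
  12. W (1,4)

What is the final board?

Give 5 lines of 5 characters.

Move 1: B@(0,4) -> caps B=0 W=0
Move 2: W@(0,3) -> caps B=0 W=0
Move 3: B@(2,1) -> caps B=0 W=0
Move 4: W@(4,1) -> caps B=0 W=0
Move 5: B@(2,2) -> caps B=0 W=0
Move 6: W@(4,4) -> caps B=0 W=0
Move 7: B@(1,3) -> caps B=0 W=0
Move 8: W@(1,0) -> caps B=0 W=0
Move 9: B@(3,3) -> caps B=0 W=0
Move 10: W@(3,1) -> caps B=0 W=0
Move 11: B@(0,1) -> caps B=0 W=0
Move 12: W@(1,4) -> caps B=0 W=1

Answer: .B.W.
W..BW
.BB..
.W.B.
.W..W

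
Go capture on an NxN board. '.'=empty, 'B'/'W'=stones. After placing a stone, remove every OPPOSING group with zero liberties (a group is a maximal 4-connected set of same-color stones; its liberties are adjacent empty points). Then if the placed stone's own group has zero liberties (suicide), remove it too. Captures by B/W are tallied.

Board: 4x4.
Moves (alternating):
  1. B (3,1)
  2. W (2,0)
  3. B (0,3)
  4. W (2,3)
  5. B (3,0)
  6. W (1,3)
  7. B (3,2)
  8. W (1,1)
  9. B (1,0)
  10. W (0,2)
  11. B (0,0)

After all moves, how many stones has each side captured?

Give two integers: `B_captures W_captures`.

Answer: 0 1

Derivation:
Move 1: B@(3,1) -> caps B=0 W=0
Move 2: W@(2,0) -> caps B=0 W=0
Move 3: B@(0,3) -> caps B=0 W=0
Move 4: W@(2,3) -> caps B=0 W=0
Move 5: B@(3,0) -> caps B=0 W=0
Move 6: W@(1,3) -> caps B=0 W=0
Move 7: B@(3,2) -> caps B=0 W=0
Move 8: W@(1,1) -> caps B=0 W=0
Move 9: B@(1,0) -> caps B=0 W=0
Move 10: W@(0,2) -> caps B=0 W=1
Move 11: B@(0,0) -> caps B=0 W=1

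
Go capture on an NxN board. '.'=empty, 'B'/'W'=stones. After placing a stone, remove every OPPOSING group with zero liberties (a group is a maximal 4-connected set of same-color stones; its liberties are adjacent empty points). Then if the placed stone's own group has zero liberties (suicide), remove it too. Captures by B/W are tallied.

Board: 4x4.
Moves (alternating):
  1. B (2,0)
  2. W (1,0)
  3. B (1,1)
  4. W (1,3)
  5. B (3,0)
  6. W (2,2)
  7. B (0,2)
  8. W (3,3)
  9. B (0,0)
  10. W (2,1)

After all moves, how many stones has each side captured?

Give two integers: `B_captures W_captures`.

Answer: 1 0

Derivation:
Move 1: B@(2,0) -> caps B=0 W=0
Move 2: W@(1,0) -> caps B=0 W=0
Move 3: B@(1,1) -> caps B=0 W=0
Move 4: W@(1,3) -> caps B=0 W=0
Move 5: B@(3,0) -> caps B=0 W=0
Move 6: W@(2,2) -> caps B=0 W=0
Move 7: B@(0,2) -> caps B=0 W=0
Move 8: W@(3,3) -> caps B=0 W=0
Move 9: B@(0,0) -> caps B=1 W=0
Move 10: W@(2,1) -> caps B=1 W=0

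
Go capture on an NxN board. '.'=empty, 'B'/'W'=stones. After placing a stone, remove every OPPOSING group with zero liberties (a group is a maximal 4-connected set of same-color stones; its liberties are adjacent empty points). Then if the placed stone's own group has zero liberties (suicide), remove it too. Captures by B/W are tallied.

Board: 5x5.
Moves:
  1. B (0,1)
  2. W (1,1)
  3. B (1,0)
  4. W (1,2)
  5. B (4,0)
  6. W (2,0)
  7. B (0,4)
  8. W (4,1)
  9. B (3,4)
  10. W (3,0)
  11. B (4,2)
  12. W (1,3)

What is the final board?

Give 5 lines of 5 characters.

Move 1: B@(0,1) -> caps B=0 W=0
Move 2: W@(1,1) -> caps B=0 W=0
Move 3: B@(1,0) -> caps B=0 W=0
Move 4: W@(1,2) -> caps B=0 W=0
Move 5: B@(4,0) -> caps B=0 W=0
Move 6: W@(2,0) -> caps B=0 W=0
Move 7: B@(0,4) -> caps B=0 W=0
Move 8: W@(4,1) -> caps B=0 W=0
Move 9: B@(3,4) -> caps B=0 W=0
Move 10: W@(3,0) -> caps B=0 W=1
Move 11: B@(4,2) -> caps B=0 W=1
Move 12: W@(1,3) -> caps B=0 W=1

Answer: .B..B
BWWW.
W....
W...B
.WB..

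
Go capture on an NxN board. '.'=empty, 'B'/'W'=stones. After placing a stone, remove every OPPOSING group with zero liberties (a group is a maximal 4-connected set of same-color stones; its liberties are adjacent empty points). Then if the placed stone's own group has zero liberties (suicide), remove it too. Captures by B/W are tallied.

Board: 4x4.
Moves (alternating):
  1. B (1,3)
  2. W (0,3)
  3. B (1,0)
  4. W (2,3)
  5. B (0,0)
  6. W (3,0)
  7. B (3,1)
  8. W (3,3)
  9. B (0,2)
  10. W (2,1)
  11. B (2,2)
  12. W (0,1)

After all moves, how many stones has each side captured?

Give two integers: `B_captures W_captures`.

Move 1: B@(1,3) -> caps B=0 W=0
Move 2: W@(0,3) -> caps B=0 W=0
Move 3: B@(1,0) -> caps B=0 W=0
Move 4: W@(2,3) -> caps B=0 W=0
Move 5: B@(0,0) -> caps B=0 W=0
Move 6: W@(3,0) -> caps B=0 W=0
Move 7: B@(3,1) -> caps B=0 W=0
Move 8: W@(3,3) -> caps B=0 W=0
Move 9: B@(0,2) -> caps B=1 W=0
Move 10: W@(2,1) -> caps B=1 W=0
Move 11: B@(2,2) -> caps B=1 W=0
Move 12: W@(0,1) -> caps B=1 W=0

Answer: 1 0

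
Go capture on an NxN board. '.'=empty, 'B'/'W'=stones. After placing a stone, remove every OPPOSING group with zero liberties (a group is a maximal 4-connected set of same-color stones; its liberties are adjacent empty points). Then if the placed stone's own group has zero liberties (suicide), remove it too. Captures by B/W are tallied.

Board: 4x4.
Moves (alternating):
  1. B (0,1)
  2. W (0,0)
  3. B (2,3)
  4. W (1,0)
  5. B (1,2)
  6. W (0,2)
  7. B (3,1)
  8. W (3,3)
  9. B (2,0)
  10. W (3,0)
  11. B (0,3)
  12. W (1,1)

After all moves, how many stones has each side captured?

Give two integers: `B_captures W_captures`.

Answer: 1 0

Derivation:
Move 1: B@(0,1) -> caps B=0 W=0
Move 2: W@(0,0) -> caps B=0 W=0
Move 3: B@(2,3) -> caps B=0 W=0
Move 4: W@(1,0) -> caps B=0 W=0
Move 5: B@(1,2) -> caps B=0 W=0
Move 6: W@(0,2) -> caps B=0 W=0
Move 7: B@(3,1) -> caps B=0 W=0
Move 8: W@(3,3) -> caps B=0 W=0
Move 9: B@(2,0) -> caps B=0 W=0
Move 10: W@(3,0) -> caps B=0 W=0
Move 11: B@(0,3) -> caps B=1 W=0
Move 12: W@(1,1) -> caps B=1 W=0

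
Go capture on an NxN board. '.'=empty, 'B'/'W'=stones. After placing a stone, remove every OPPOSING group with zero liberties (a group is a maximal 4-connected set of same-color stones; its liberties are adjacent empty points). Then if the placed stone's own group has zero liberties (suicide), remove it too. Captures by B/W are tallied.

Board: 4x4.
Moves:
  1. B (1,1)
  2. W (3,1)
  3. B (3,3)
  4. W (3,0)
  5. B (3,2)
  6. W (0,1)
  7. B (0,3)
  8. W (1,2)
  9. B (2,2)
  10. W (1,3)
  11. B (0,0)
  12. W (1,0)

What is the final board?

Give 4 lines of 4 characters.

Answer: .W.B
WBWW
..B.
WWBB

Derivation:
Move 1: B@(1,1) -> caps B=0 W=0
Move 2: W@(3,1) -> caps B=0 W=0
Move 3: B@(3,3) -> caps B=0 W=0
Move 4: W@(3,0) -> caps B=0 W=0
Move 5: B@(3,2) -> caps B=0 W=0
Move 6: W@(0,1) -> caps B=0 W=0
Move 7: B@(0,3) -> caps B=0 W=0
Move 8: W@(1,2) -> caps B=0 W=0
Move 9: B@(2,2) -> caps B=0 W=0
Move 10: W@(1,3) -> caps B=0 W=0
Move 11: B@(0,0) -> caps B=0 W=0
Move 12: W@(1,0) -> caps B=0 W=1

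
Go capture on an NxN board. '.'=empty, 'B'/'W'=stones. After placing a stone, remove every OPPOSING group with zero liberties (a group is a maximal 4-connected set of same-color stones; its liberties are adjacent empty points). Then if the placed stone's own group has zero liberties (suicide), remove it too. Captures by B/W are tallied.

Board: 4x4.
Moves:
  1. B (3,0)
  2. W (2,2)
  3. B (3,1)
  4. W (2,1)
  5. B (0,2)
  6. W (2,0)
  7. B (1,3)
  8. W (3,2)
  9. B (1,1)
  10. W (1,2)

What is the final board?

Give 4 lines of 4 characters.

Move 1: B@(3,0) -> caps B=0 W=0
Move 2: W@(2,2) -> caps B=0 W=0
Move 3: B@(3,1) -> caps B=0 W=0
Move 4: W@(2,1) -> caps B=0 W=0
Move 5: B@(0,2) -> caps B=0 W=0
Move 6: W@(2,0) -> caps B=0 W=0
Move 7: B@(1,3) -> caps B=0 W=0
Move 8: W@(3,2) -> caps B=0 W=2
Move 9: B@(1,1) -> caps B=0 W=2
Move 10: W@(1,2) -> caps B=0 W=2

Answer: ..B.
.BWB
WWW.
..W.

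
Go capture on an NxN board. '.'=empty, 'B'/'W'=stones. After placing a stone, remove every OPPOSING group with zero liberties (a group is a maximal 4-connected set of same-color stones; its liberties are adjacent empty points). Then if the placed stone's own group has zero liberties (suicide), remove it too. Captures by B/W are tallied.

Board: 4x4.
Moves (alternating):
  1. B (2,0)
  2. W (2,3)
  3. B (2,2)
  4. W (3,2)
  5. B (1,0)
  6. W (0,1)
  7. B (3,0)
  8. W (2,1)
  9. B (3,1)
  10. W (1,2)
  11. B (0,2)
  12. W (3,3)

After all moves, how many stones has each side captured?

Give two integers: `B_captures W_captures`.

Move 1: B@(2,0) -> caps B=0 W=0
Move 2: W@(2,3) -> caps B=0 W=0
Move 3: B@(2,2) -> caps B=0 W=0
Move 4: W@(3,2) -> caps B=0 W=0
Move 5: B@(1,0) -> caps B=0 W=0
Move 6: W@(0,1) -> caps B=0 W=0
Move 7: B@(3,0) -> caps B=0 W=0
Move 8: W@(2,1) -> caps B=0 W=0
Move 9: B@(3,1) -> caps B=0 W=0
Move 10: W@(1,2) -> caps B=0 W=1
Move 11: B@(0,2) -> caps B=0 W=1
Move 12: W@(3,3) -> caps B=0 W=1

Answer: 0 1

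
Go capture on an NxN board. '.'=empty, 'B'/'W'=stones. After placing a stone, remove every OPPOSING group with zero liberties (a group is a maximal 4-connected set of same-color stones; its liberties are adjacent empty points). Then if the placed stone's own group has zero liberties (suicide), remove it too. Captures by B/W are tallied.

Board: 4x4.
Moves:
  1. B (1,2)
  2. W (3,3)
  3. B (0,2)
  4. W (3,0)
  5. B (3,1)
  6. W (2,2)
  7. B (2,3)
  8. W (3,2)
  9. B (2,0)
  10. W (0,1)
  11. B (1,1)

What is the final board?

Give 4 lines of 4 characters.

Move 1: B@(1,2) -> caps B=0 W=0
Move 2: W@(3,3) -> caps B=0 W=0
Move 3: B@(0,2) -> caps B=0 W=0
Move 4: W@(3,0) -> caps B=0 W=0
Move 5: B@(3,1) -> caps B=0 W=0
Move 6: W@(2,2) -> caps B=0 W=0
Move 7: B@(2,3) -> caps B=0 W=0
Move 8: W@(3,2) -> caps B=0 W=0
Move 9: B@(2,0) -> caps B=1 W=0
Move 10: W@(0,1) -> caps B=1 W=0
Move 11: B@(1,1) -> caps B=1 W=0

Answer: .WB.
.BB.
B.WB
.BWW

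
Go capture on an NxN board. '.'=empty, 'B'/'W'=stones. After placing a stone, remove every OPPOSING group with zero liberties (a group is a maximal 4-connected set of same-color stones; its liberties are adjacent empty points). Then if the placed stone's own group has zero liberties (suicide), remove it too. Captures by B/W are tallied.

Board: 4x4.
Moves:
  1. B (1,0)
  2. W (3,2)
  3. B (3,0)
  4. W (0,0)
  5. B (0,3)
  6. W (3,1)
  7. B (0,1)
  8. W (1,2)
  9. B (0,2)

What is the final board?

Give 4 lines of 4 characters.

Answer: .BBB
B.W.
....
BWW.

Derivation:
Move 1: B@(1,0) -> caps B=0 W=0
Move 2: W@(3,2) -> caps B=0 W=0
Move 3: B@(3,0) -> caps B=0 W=0
Move 4: W@(0,0) -> caps B=0 W=0
Move 5: B@(0,3) -> caps B=0 W=0
Move 6: W@(3,1) -> caps B=0 W=0
Move 7: B@(0,1) -> caps B=1 W=0
Move 8: W@(1,2) -> caps B=1 W=0
Move 9: B@(0,2) -> caps B=1 W=0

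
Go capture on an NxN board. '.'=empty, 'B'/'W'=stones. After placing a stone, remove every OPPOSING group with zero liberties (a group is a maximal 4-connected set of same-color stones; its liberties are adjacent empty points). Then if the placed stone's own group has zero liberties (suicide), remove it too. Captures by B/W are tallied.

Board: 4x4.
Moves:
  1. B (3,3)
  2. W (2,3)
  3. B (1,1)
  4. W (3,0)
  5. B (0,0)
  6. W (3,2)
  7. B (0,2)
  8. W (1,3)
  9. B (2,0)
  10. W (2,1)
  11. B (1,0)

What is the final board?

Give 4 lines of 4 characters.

Move 1: B@(3,3) -> caps B=0 W=0
Move 2: W@(2,3) -> caps B=0 W=0
Move 3: B@(1,1) -> caps B=0 W=0
Move 4: W@(3,0) -> caps B=0 W=0
Move 5: B@(0,0) -> caps B=0 W=0
Move 6: W@(3,2) -> caps B=0 W=1
Move 7: B@(0,2) -> caps B=0 W=1
Move 8: W@(1,3) -> caps B=0 W=1
Move 9: B@(2,0) -> caps B=0 W=1
Move 10: W@(2,1) -> caps B=0 W=1
Move 11: B@(1,0) -> caps B=0 W=1

Answer: B.B.
BB.W
BW.W
W.W.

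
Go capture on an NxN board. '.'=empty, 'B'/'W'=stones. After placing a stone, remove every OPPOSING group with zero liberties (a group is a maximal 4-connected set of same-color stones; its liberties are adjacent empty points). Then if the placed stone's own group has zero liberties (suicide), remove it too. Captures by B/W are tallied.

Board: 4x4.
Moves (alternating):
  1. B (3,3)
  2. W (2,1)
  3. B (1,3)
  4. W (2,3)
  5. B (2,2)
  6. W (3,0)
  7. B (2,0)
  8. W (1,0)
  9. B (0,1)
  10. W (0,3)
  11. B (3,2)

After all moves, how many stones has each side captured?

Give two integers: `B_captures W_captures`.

Answer: 1 1

Derivation:
Move 1: B@(3,3) -> caps B=0 W=0
Move 2: W@(2,1) -> caps B=0 W=0
Move 3: B@(1,3) -> caps B=0 W=0
Move 4: W@(2,3) -> caps B=0 W=0
Move 5: B@(2,2) -> caps B=1 W=0
Move 6: W@(3,0) -> caps B=1 W=0
Move 7: B@(2,0) -> caps B=1 W=0
Move 8: W@(1,0) -> caps B=1 W=1
Move 9: B@(0,1) -> caps B=1 W=1
Move 10: W@(0,3) -> caps B=1 W=1
Move 11: B@(3,2) -> caps B=1 W=1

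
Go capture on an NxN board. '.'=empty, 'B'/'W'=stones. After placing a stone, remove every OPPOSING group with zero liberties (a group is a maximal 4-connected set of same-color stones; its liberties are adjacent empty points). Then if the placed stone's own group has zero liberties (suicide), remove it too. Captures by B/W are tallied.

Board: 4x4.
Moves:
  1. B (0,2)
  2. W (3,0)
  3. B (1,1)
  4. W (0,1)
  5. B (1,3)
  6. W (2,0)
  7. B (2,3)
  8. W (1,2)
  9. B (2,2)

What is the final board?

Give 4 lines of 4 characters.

Move 1: B@(0,2) -> caps B=0 W=0
Move 2: W@(3,0) -> caps B=0 W=0
Move 3: B@(1,1) -> caps B=0 W=0
Move 4: W@(0,1) -> caps B=0 W=0
Move 5: B@(1,3) -> caps B=0 W=0
Move 6: W@(2,0) -> caps B=0 W=0
Move 7: B@(2,3) -> caps B=0 W=0
Move 8: W@(1,2) -> caps B=0 W=0
Move 9: B@(2,2) -> caps B=1 W=0

Answer: .WB.
.B.B
W.BB
W...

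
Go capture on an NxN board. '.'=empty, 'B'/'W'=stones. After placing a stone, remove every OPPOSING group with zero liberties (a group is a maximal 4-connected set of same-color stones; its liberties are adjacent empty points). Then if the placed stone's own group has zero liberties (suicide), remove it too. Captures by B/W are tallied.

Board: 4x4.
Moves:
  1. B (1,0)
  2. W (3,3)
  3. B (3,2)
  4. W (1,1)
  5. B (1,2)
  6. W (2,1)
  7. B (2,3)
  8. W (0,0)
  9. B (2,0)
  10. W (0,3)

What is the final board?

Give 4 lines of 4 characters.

Answer: W..W
BWB.
BW.B
..B.

Derivation:
Move 1: B@(1,0) -> caps B=0 W=0
Move 2: W@(3,3) -> caps B=0 W=0
Move 3: B@(3,2) -> caps B=0 W=0
Move 4: W@(1,1) -> caps B=0 W=0
Move 5: B@(1,2) -> caps B=0 W=0
Move 6: W@(2,1) -> caps B=0 W=0
Move 7: B@(2,3) -> caps B=1 W=0
Move 8: W@(0,0) -> caps B=1 W=0
Move 9: B@(2,0) -> caps B=1 W=0
Move 10: W@(0,3) -> caps B=1 W=0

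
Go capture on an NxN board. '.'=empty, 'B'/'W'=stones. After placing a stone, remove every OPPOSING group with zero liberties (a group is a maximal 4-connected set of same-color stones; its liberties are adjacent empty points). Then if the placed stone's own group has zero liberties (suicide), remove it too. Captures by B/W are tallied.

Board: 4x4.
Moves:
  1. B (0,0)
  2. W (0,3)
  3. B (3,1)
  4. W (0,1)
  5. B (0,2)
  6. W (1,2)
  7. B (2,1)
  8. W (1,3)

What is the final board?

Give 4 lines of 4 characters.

Answer: BW.W
..WW
.B..
.B..

Derivation:
Move 1: B@(0,0) -> caps B=0 W=0
Move 2: W@(0,3) -> caps B=0 W=0
Move 3: B@(3,1) -> caps B=0 W=0
Move 4: W@(0,1) -> caps B=0 W=0
Move 5: B@(0,2) -> caps B=0 W=0
Move 6: W@(1,2) -> caps B=0 W=1
Move 7: B@(2,1) -> caps B=0 W=1
Move 8: W@(1,3) -> caps B=0 W=1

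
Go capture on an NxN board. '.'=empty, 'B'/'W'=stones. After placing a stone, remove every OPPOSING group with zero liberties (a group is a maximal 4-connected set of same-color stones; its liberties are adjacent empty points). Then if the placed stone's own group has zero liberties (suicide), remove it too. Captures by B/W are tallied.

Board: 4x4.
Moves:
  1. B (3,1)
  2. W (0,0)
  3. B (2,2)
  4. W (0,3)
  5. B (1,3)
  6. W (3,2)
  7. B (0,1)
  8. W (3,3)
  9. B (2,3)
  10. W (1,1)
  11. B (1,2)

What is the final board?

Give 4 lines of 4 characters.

Move 1: B@(3,1) -> caps B=0 W=0
Move 2: W@(0,0) -> caps B=0 W=0
Move 3: B@(2,2) -> caps B=0 W=0
Move 4: W@(0,3) -> caps B=0 W=0
Move 5: B@(1,3) -> caps B=0 W=0
Move 6: W@(3,2) -> caps B=0 W=0
Move 7: B@(0,1) -> caps B=0 W=0
Move 8: W@(3,3) -> caps B=0 W=0
Move 9: B@(2,3) -> caps B=2 W=0
Move 10: W@(1,1) -> caps B=2 W=0
Move 11: B@(1,2) -> caps B=2 W=0

Answer: WB.W
.WBB
..BB
.B..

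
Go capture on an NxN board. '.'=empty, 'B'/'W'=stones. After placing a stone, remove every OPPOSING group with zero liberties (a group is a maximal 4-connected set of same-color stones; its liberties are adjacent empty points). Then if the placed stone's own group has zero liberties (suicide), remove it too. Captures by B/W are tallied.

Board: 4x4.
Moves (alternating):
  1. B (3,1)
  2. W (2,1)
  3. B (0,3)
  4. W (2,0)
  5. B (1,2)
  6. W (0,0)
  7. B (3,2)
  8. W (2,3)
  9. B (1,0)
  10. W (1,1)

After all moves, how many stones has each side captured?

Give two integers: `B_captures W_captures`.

Answer: 0 1

Derivation:
Move 1: B@(3,1) -> caps B=0 W=0
Move 2: W@(2,1) -> caps B=0 W=0
Move 3: B@(0,3) -> caps B=0 W=0
Move 4: W@(2,0) -> caps B=0 W=0
Move 5: B@(1,2) -> caps B=0 W=0
Move 6: W@(0,0) -> caps B=0 W=0
Move 7: B@(3,2) -> caps B=0 W=0
Move 8: W@(2,3) -> caps B=0 W=0
Move 9: B@(1,0) -> caps B=0 W=0
Move 10: W@(1,1) -> caps B=0 W=1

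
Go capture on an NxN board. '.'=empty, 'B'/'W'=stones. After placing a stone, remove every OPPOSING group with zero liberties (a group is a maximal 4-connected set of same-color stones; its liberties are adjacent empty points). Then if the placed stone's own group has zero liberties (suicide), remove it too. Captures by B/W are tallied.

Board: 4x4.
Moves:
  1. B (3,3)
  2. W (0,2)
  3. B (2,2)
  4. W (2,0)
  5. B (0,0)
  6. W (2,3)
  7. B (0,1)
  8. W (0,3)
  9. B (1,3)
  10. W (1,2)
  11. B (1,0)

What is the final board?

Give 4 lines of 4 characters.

Move 1: B@(3,3) -> caps B=0 W=0
Move 2: W@(0,2) -> caps B=0 W=0
Move 3: B@(2,2) -> caps B=0 W=0
Move 4: W@(2,0) -> caps B=0 W=0
Move 5: B@(0,0) -> caps B=0 W=0
Move 6: W@(2,3) -> caps B=0 W=0
Move 7: B@(0,1) -> caps B=0 W=0
Move 8: W@(0,3) -> caps B=0 W=0
Move 9: B@(1,3) -> caps B=1 W=0
Move 10: W@(1,2) -> caps B=1 W=0
Move 11: B@(1,0) -> caps B=1 W=0

Answer: BBWW
B.WB
W.B.
...B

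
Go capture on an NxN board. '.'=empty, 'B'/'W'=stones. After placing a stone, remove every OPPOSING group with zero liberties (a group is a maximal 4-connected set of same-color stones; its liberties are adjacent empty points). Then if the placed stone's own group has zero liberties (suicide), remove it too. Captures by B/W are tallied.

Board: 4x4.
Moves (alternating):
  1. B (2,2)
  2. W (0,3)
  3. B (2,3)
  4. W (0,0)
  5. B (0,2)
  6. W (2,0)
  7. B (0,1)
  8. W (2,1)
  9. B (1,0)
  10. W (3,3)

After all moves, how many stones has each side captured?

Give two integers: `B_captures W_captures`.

Move 1: B@(2,2) -> caps B=0 W=0
Move 2: W@(0,3) -> caps B=0 W=0
Move 3: B@(2,3) -> caps B=0 W=0
Move 4: W@(0,0) -> caps B=0 W=0
Move 5: B@(0,2) -> caps B=0 W=0
Move 6: W@(2,0) -> caps B=0 W=0
Move 7: B@(0,1) -> caps B=0 W=0
Move 8: W@(2,1) -> caps B=0 W=0
Move 9: B@(1,0) -> caps B=1 W=0
Move 10: W@(3,3) -> caps B=1 W=0

Answer: 1 0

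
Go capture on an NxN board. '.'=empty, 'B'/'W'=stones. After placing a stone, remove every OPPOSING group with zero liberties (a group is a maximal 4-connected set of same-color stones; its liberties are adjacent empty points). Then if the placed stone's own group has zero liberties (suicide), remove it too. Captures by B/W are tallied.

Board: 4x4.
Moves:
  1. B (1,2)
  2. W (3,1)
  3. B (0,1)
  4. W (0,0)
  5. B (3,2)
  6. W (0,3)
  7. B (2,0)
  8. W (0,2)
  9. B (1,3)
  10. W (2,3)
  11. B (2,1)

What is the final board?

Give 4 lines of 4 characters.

Move 1: B@(1,2) -> caps B=0 W=0
Move 2: W@(3,1) -> caps B=0 W=0
Move 3: B@(0,1) -> caps B=0 W=0
Move 4: W@(0,0) -> caps B=0 W=0
Move 5: B@(3,2) -> caps B=0 W=0
Move 6: W@(0,3) -> caps B=0 W=0
Move 7: B@(2,0) -> caps B=0 W=0
Move 8: W@(0,2) -> caps B=0 W=0
Move 9: B@(1,3) -> caps B=2 W=0
Move 10: W@(2,3) -> caps B=2 W=0
Move 11: B@(2,1) -> caps B=2 W=0

Answer: WB..
..BB
BB.W
.WB.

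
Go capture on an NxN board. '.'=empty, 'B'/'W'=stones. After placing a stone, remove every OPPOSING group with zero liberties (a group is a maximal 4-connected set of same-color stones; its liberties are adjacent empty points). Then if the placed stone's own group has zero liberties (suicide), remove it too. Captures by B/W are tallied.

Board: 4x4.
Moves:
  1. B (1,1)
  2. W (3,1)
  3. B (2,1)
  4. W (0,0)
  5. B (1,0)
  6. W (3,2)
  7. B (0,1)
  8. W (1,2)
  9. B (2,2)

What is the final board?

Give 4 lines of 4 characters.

Move 1: B@(1,1) -> caps B=0 W=0
Move 2: W@(3,1) -> caps B=0 W=0
Move 3: B@(2,1) -> caps B=0 W=0
Move 4: W@(0,0) -> caps B=0 W=0
Move 5: B@(1,0) -> caps B=0 W=0
Move 6: W@(3,2) -> caps B=0 W=0
Move 7: B@(0,1) -> caps B=1 W=0
Move 8: W@(1,2) -> caps B=1 W=0
Move 9: B@(2,2) -> caps B=1 W=0

Answer: .B..
BBW.
.BB.
.WW.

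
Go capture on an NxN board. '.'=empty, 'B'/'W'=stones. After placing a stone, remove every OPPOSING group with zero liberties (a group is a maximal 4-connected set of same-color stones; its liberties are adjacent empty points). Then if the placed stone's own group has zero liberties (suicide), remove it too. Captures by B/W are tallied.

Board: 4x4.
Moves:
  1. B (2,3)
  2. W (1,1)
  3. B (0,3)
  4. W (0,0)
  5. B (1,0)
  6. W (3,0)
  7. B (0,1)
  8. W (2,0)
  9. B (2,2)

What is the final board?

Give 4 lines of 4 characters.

Move 1: B@(2,3) -> caps B=0 W=0
Move 2: W@(1,1) -> caps B=0 W=0
Move 3: B@(0,3) -> caps B=0 W=0
Move 4: W@(0,0) -> caps B=0 W=0
Move 5: B@(1,0) -> caps B=0 W=0
Move 6: W@(3,0) -> caps B=0 W=0
Move 7: B@(0,1) -> caps B=1 W=0
Move 8: W@(2,0) -> caps B=1 W=0
Move 9: B@(2,2) -> caps B=1 W=0

Answer: .B.B
BW..
W.BB
W...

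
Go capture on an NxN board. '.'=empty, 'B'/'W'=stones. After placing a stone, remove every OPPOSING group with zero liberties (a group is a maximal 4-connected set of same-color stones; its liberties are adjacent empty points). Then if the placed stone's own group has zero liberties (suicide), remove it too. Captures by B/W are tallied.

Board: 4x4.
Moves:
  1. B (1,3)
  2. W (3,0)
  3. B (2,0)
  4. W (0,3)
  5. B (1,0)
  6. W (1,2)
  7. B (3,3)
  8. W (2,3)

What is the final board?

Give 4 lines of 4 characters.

Move 1: B@(1,3) -> caps B=0 W=0
Move 2: W@(3,0) -> caps B=0 W=0
Move 3: B@(2,0) -> caps B=0 W=0
Move 4: W@(0,3) -> caps B=0 W=0
Move 5: B@(1,0) -> caps B=0 W=0
Move 6: W@(1,2) -> caps B=0 W=0
Move 7: B@(3,3) -> caps B=0 W=0
Move 8: W@(2,3) -> caps B=0 W=1

Answer: ...W
B.W.
B..W
W..B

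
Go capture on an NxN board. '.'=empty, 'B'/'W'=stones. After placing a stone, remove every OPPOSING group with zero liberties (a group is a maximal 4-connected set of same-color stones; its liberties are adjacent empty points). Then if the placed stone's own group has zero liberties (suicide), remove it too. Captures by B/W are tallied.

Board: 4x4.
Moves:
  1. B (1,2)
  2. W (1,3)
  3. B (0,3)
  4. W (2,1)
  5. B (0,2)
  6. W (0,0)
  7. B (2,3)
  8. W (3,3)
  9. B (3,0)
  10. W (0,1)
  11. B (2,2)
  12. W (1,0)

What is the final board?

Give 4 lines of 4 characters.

Answer: WWBB
W.B.
.WBB
B..W

Derivation:
Move 1: B@(1,2) -> caps B=0 W=0
Move 2: W@(1,3) -> caps B=0 W=0
Move 3: B@(0,3) -> caps B=0 W=0
Move 4: W@(2,1) -> caps B=0 W=0
Move 5: B@(0,2) -> caps B=0 W=0
Move 6: W@(0,0) -> caps B=0 W=0
Move 7: B@(2,3) -> caps B=1 W=0
Move 8: W@(3,3) -> caps B=1 W=0
Move 9: B@(3,0) -> caps B=1 W=0
Move 10: W@(0,1) -> caps B=1 W=0
Move 11: B@(2,2) -> caps B=1 W=0
Move 12: W@(1,0) -> caps B=1 W=0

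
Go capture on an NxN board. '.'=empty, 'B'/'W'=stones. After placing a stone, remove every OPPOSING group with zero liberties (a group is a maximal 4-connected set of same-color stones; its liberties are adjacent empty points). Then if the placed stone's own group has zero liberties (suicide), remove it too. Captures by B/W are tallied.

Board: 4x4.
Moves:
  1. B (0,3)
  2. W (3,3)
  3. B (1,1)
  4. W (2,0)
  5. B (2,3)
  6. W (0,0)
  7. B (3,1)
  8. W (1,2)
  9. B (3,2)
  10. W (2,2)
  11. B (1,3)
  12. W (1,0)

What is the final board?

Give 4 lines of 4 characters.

Move 1: B@(0,3) -> caps B=0 W=0
Move 2: W@(3,3) -> caps B=0 W=0
Move 3: B@(1,1) -> caps B=0 W=0
Move 4: W@(2,0) -> caps B=0 W=0
Move 5: B@(2,3) -> caps B=0 W=0
Move 6: W@(0,0) -> caps B=0 W=0
Move 7: B@(3,1) -> caps B=0 W=0
Move 8: W@(1,2) -> caps B=0 W=0
Move 9: B@(3,2) -> caps B=1 W=0
Move 10: W@(2,2) -> caps B=1 W=0
Move 11: B@(1,3) -> caps B=1 W=0
Move 12: W@(1,0) -> caps B=1 W=0

Answer: W..B
WBWB
W.WB
.BB.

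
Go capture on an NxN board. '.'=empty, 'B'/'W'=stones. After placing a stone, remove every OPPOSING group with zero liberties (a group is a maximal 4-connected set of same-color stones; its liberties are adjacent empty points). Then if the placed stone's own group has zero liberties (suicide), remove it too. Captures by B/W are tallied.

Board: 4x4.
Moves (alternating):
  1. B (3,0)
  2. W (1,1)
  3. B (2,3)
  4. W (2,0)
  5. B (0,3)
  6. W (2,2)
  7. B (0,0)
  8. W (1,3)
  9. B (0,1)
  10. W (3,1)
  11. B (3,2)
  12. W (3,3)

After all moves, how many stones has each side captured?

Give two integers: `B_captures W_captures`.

Answer: 0 3

Derivation:
Move 1: B@(3,0) -> caps B=0 W=0
Move 2: W@(1,1) -> caps B=0 W=0
Move 3: B@(2,3) -> caps B=0 W=0
Move 4: W@(2,0) -> caps B=0 W=0
Move 5: B@(0,3) -> caps B=0 W=0
Move 6: W@(2,2) -> caps B=0 W=0
Move 7: B@(0,0) -> caps B=0 W=0
Move 8: W@(1,3) -> caps B=0 W=0
Move 9: B@(0,1) -> caps B=0 W=0
Move 10: W@(3,1) -> caps B=0 W=1
Move 11: B@(3,2) -> caps B=0 W=1
Move 12: W@(3,3) -> caps B=0 W=3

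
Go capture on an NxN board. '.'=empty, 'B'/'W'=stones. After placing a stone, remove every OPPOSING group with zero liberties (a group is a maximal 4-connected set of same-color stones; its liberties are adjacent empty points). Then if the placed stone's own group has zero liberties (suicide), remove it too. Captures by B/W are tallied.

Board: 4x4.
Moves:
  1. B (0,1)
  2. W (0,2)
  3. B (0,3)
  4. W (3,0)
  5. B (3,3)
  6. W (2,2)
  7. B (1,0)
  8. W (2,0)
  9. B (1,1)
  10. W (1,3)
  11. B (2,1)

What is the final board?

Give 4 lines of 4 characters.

Answer: .BW.
BB.W
WBW.
W..B

Derivation:
Move 1: B@(0,1) -> caps B=0 W=0
Move 2: W@(0,2) -> caps B=0 W=0
Move 3: B@(0,3) -> caps B=0 W=0
Move 4: W@(3,0) -> caps B=0 W=0
Move 5: B@(3,3) -> caps B=0 W=0
Move 6: W@(2,2) -> caps B=0 W=0
Move 7: B@(1,0) -> caps B=0 W=0
Move 8: W@(2,0) -> caps B=0 W=0
Move 9: B@(1,1) -> caps B=0 W=0
Move 10: W@(1,3) -> caps B=0 W=1
Move 11: B@(2,1) -> caps B=0 W=1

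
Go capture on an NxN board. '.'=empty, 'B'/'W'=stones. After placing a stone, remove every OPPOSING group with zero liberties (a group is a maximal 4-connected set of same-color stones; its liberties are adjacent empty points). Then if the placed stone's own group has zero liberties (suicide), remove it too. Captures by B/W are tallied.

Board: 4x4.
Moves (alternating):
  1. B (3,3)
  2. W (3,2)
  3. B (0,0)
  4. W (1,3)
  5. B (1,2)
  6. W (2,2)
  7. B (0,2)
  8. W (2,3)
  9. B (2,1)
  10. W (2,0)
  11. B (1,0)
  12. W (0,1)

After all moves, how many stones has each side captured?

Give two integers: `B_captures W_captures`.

Answer: 0 1

Derivation:
Move 1: B@(3,3) -> caps B=0 W=0
Move 2: W@(3,2) -> caps B=0 W=0
Move 3: B@(0,0) -> caps B=0 W=0
Move 4: W@(1,3) -> caps B=0 W=0
Move 5: B@(1,2) -> caps B=0 W=0
Move 6: W@(2,2) -> caps B=0 W=0
Move 7: B@(0,2) -> caps B=0 W=0
Move 8: W@(2,3) -> caps B=0 W=1
Move 9: B@(2,1) -> caps B=0 W=1
Move 10: W@(2,0) -> caps B=0 W=1
Move 11: B@(1,0) -> caps B=0 W=1
Move 12: W@(0,1) -> caps B=0 W=1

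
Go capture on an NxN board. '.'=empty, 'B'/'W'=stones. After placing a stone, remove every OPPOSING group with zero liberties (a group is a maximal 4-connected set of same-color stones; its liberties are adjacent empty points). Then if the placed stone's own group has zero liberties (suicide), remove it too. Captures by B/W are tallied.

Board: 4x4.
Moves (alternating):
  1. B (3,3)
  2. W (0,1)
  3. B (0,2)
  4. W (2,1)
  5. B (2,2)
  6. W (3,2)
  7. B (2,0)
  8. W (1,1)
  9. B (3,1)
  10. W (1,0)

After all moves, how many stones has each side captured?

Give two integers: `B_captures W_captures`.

Move 1: B@(3,3) -> caps B=0 W=0
Move 2: W@(0,1) -> caps B=0 W=0
Move 3: B@(0,2) -> caps B=0 W=0
Move 4: W@(2,1) -> caps B=0 W=0
Move 5: B@(2,2) -> caps B=0 W=0
Move 6: W@(3,2) -> caps B=0 W=0
Move 7: B@(2,0) -> caps B=0 W=0
Move 8: W@(1,1) -> caps B=0 W=0
Move 9: B@(3,1) -> caps B=1 W=0
Move 10: W@(1,0) -> caps B=1 W=0

Answer: 1 0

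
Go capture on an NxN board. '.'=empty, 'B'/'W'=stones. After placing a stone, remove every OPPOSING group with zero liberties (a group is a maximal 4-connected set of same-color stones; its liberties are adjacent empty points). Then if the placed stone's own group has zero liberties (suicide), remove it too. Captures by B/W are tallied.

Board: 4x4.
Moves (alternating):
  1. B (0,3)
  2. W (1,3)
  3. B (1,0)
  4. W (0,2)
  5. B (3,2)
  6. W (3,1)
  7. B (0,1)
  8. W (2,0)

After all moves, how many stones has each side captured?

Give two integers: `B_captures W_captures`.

Move 1: B@(0,3) -> caps B=0 W=0
Move 2: W@(1,3) -> caps B=0 W=0
Move 3: B@(1,0) -> caps B=0 W=0
Move 4: W@(0,2) -> caps B=0 W=1
Move 5: B@(3,2) -> caps B=0 W=1
Move 6: W@(3,1) -> caps B=0 W=1
Move 7: B@(0,1) -> caps B=0 W=1
Move 8: W@(2,0) -> caps B=0 W=1

Answer: 0 1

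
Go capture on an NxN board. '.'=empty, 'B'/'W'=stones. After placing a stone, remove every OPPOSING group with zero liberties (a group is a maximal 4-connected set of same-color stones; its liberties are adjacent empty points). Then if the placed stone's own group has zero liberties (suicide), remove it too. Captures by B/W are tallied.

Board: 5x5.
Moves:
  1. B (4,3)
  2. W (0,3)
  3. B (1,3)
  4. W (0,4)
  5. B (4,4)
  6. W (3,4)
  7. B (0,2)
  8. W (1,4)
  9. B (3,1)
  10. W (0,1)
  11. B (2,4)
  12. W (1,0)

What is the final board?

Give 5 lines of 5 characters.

Answer: .WB..
W..B.
....B
.B..W
...BB

Derivation:
Move 1: B@(4,3) -> caps B=0 W=0
Move 2: W@(0,3) -> caps B=0 W=0
Move 3: B@(1,3) -> caps B=0 W=0
Move 4: W@(0,4) -> caps B=0 W=0
Move 5: B@(4,4) -> caps B=0 W=0
Move 6: W@(3,4) -> caps B=0 W=0
Move 7: B@(0,2) -> caps B=0 W=0
Move 8: W@(1,4) -> caps B=0 W=0
Move 9: B@(3,1) -> caps B=0 W=0
Move 10: W@(0,1) -> caps B=0 W=0
Move 11: B@(2,4) -> caps B=3 W=0
Move 12: W@(1,0) -> caps B=3 W=0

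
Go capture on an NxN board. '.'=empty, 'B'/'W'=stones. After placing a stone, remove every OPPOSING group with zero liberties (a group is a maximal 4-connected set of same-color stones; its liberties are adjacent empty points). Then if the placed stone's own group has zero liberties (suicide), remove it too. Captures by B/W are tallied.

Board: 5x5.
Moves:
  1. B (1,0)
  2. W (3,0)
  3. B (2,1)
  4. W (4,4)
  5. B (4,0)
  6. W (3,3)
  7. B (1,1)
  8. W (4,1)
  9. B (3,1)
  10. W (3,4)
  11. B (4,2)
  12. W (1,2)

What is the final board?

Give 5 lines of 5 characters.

Answer: .....
BBW..
.B...
WB.WW
.WB.W

Derivation:
Move 1: B@(1,0) -> caps B=0 W=0
Move 2: W@(3,0) -> caps B=0 W=0
Move 3: B@(2,1) -> caps B=0 W=0
Move 4: W@(4,4) -> caps B=0 W=0
Move 5: B@(4,0) -> caps B=0 W=0
Move 6: W@(3,3) -> caps B=0 W=0
Move 7: B@(1,1) -> caps B=0 W=0
Move 8: W@(4,1) -> caps B=0 W=1
Move 9: B@(3,1) -> caps B=0 W=1
Move 10: W@(3,4) -> caps B=0 W=1
Move 11: B@(4,2) -> caps B=0 W=1
Move 12: W@(1,2) -> caps B=0 W=1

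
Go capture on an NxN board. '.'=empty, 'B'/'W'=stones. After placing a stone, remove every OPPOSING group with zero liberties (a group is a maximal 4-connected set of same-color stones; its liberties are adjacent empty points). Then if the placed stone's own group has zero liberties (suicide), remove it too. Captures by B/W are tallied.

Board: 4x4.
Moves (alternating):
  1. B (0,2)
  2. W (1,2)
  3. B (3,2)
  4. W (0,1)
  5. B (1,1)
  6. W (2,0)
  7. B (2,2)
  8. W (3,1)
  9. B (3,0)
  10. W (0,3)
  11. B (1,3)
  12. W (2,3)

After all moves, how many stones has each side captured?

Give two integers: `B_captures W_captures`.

Answer: 0 2

Derivation:
Move 1: B@(0,2) -> caps B=0 W=0
Move 2: W@(1,2) -> caps B=0 W=0
Move 3: B@(3,2) -> caps B=0 W=0
Move 4: W@(0,1) -> caps B=0 W=0
Move 5: B@(1,1) -> caps B=0 W=0
Move 6: W@(2,0) -> caps B=0 W=0
Move 7: B@(2,2) -> caps B=0 W=0
Move 8: W@(3,1) -> caps B=0 W=0
Move 9: B@(3,0) -> caps B=0 W=0
Move 10: W@(0,3) -> caps B=0 W=1
Move 11: B@(1,3) -> caps B=0 W=1
Move 12: W@(2,3) -> caps B=0 W=2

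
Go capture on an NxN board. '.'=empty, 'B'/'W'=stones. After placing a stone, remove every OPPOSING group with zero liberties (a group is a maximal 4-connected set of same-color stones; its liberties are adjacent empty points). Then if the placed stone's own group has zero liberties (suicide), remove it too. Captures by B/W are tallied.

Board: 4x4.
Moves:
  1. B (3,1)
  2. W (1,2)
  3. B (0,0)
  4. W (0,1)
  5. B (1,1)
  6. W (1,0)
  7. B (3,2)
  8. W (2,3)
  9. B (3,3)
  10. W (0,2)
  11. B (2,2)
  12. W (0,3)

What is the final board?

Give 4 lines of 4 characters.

Answer: .WWW
WBW.
..BW
.BBB

Derivation:
Move 1: B@(3,1) -> caps B=0 W=0
Move 2: W@(1,2) -> caps B=0 W=0
Move 3: B@(0,0) -> caps B=0 W=0
Move 4: W@(0,1) -> caps B=0 W=0
Move 5: B@(1,1) -> caps B=0 W=0
Move 6: W@(1,0) -> caps B=0 W=1
Move 7: B@(3,2) -> caps B=0 W=1
Move 8: W@(2,3) -> caps B=0 W=1
Move 9: B@(3,3) -> caps B=0 W=1
Move 10: W@(0,2) -> caps B=0 W=1
Move 11: B@(2,2) -> caps B=0 W=1
Move 12: W@(0,3) -> caps B=0 W=1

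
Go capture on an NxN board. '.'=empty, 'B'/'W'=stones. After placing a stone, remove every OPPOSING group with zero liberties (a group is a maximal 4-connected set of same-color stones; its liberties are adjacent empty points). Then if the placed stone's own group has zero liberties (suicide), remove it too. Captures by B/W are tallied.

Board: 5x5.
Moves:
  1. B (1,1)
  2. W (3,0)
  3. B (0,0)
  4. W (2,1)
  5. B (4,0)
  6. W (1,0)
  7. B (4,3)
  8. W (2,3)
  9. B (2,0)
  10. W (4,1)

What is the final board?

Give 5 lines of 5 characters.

Move 1: B@(1,1) -> caps B=0 W=0
Move 2: W@(3,0) -> caps B=0 W=0
Move 3: B@(0,0) -> caps B=0 W=0
Move 4: W@(2,1) -> caps B=0 W=0
Move 5: B@(4,0) -> caps B=0 W=0
Move 6: W@(1,0) -> caps B=0 W=0
Move 7: B@(4,3) -> caps B=0 W=0
Move 8: W@(2,3) -> caps B=0 W=0
Move 9: B@(2,0) -> caps B=1 W=0
Move 10: W@(4,1) -> caps B=1 W=1

Answer: B....
.B...
BW.W.
W....
.W.B.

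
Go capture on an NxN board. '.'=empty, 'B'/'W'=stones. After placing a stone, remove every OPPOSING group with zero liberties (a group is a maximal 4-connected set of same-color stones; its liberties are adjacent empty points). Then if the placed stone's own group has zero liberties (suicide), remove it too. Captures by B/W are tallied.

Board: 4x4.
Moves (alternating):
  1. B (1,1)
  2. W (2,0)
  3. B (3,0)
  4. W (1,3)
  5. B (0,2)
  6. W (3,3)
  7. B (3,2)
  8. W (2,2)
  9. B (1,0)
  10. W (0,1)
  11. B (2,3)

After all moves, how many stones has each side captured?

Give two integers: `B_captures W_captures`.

Move 1: B@(1,1) -> caps B=0 W=0
Move 2: W@(2,0) -> caps B=0 W=0
Move 3: B@(3,0) -> caps B=0 W=0
Move 4: W@(1,3) -> caps B=0 W=0
Move 5: B@(0,2) -> caps B=0 W=0
Move 6: W@(3,3) -> caps B=0 W=0
Move 7: B@(3,2) -> caps B=0 W=0
Move 8: W@(2,2) -> caps B=0 W=0
Move 9: B@(1,0) -> caps B=0 W=0
Move 10: W@(0,1) -> caps B=0 W=0
Move 11: B@(2,3) -> caps B=1 W=0

Answer: 1 0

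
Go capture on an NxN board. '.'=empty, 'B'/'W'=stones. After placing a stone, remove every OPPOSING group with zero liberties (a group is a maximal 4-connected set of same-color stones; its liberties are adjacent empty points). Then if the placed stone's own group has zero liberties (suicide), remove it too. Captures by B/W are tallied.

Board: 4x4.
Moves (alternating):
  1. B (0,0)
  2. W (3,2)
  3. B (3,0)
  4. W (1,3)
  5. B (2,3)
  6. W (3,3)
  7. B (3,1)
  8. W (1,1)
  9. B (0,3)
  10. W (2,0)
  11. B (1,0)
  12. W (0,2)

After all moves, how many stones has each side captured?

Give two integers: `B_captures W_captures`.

Answer: 0 1

Derivation:
Move 1: B@(0,0) -> caps B=0 W=0
Move 2: W@(3,2) -> caps B=0 W=0
Move 3: B@(3,0) -> caps B=0 W=0
Move 4: W@(1,3) -> caps B=0 W=0
Move 5: B@(2,3) -> caps B=0 W=0
Move 6: W@(3,3) -> caps B=0 W=0
Move 7: B@(3,1) -> caps B=0 W=0
Move 8: W@(1,1) -> caps B=0 W=0
Move 9: B@(0,3) -> caps B=0 W=0
Move 10: W@(2,0) -> caps B=0 W=0
Move 11: B@(1,0) -> caps B=0 W=0
Move 12: W@(0,2) -> caps B=0 W=1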